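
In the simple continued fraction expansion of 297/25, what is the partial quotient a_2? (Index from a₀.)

7

297 = 11·25 + 22   →  a_0 = 11
25 = 1·22 + 3   →  a_1 = 1
22 = 7·3 + 1   →  a_2 = 7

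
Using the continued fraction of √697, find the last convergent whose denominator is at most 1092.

13966/529

√697 = [26; 2, 2, 52, …] (period length 3).
Convergents:
  p_0/q_0 = 26/1
  p_1/q_1 = 53/2
  p_2/q_2 = 132/5
  p_3/q_3 = 6917/262
  p_4/q_4 = 13966/529
  p_5/q_5 = 34849/1320
q_4 = 529 ≤ 1092 < 1320 = q_5, so the answer is 13966/529.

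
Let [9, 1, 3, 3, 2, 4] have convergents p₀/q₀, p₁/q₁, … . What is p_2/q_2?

39/4

Using pₖ = aₖpₖ₋₁ + pₖ₋₂, qₖ = aₖqₖ₋₁ + qₖ₋₂ (with p₋₁=1, p₋₂=0, q₋₁=0, q₋₂=1):
  k=0: a=9, p=9, q=1
  k=1: a=1, p=10, q=1
  k=2: a=3, p=39, q=4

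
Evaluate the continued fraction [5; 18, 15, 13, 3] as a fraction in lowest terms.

55073/10894

Fold from the inside: start with 3/1.
  13 + 1/3 = 40/3
  15 + 3/40 = 603/40
  18 + 40/603 = 10894/603
  5 + 603/10894 = 55073/10894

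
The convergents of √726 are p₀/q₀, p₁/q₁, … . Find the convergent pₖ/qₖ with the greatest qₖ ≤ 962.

25678/953

√726 = [26; 1, 16, 1, 52, …] (period length 4).
Convergents:
  p_0/q_0 = 26/1
  p_1/q_1 = 27/1
  p_2/q_2 = 458/17
  p_3/q_3 = 485/18
  p_4/q_4 = 25678/953
  p_5/q_5 = 26163/971
q_4 = 953 ≤ 962 < 971 = q_5, so the answer is 25678/953.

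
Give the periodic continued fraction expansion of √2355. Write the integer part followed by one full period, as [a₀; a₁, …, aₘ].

[48; 1, 1, 8, 3, 8, 1, 1, 96]

a₀ = ⌊√2355⌋ = 48.
With m₀=0, d₀=1 and mₖ₊₁ = dₖaₖ − mₖ, dₖ₊₁ = (n − mₖ₊₁²)/dₖ, aₖ₊₁ = ⌊(a₀+mₖ₊₁)/dₖ₊₁⌋:
  k=1: m=48, d=51, a=1
  k=2: m=3, d=46, a=1
  k=3: m=43, d=11, a=8
  k=4: m=45, d=30, a=3
  k=5: m=45, d=11, a=8
  k=6: m=43, d=46, a=1
  k=7: m=3, d=51, a=1
  k=8: m=48, d=1, a=96
d=1 and a=2a₀=96 at k=8, so the next step gives (m, d) = (48, 51) again — its k=1 value — and the period has length 8.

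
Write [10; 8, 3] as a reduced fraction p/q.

253/25

Fold from the inside: start with 3/1.
  8 + 1/3 = 25/3
  10 + 3/25 = 253/25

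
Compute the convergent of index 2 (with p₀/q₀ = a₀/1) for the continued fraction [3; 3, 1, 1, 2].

Using pₖ = aₖpₖ₋₁ + pₖ₋₂, qₖ = aₖqₖ₋₁ + qₖ₋₂ (with p₋₁=1, p₋₂=0, q₋₁=0, q₋₂=1):
  k=0: a=3, p=3, q=1
  k=1: a=3, p=10, q=3
  k=2: a=1, p=13, q=4

13/4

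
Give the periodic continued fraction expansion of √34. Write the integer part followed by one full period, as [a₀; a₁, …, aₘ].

a₀ = ⌊√34⌋ = 5.
With m₀=0, d₀=1 and mₖ₊₁ = dₖaₖ − mₖ, dₖ₊₁ = (n − mₖ₊₁²)/dₖ, aₖ₊₁ = ⌊(a₀+mₖ₊₁)/dₖ₊₁⌋:
  k=1: m=5, d=9, a=1
  k=2: m=4, d=2, a=4
  k=3: m=4, d=9, a=1
  k=4: m=5, d=1, a=10
d=1 and a=2a₀=10 at k=4, so the next step gives (m, d) = (5, 9) again — its k=1 value — and the period has length 4.

[5; 1, 4, 1, 10]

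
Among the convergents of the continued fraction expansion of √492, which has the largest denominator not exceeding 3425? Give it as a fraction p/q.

√492 = [22; 5, 1, 1, 10, 1, 1, 5, 44, …] (period length 8).
Convergents:
  p_0/q_0 = 22/1
  p_1/q_1 = 111/5
  p_2/q_2 = 133/6
  p_3/q_3 = 244/11
  p_4/q_4 = 2573/116
  p_5/q_5 = 2817/127
  p_6/q_6 = 5390/243
  p_7/q_7 = 29767/1342
  p_8/q_8 = 1315138/59291
q_7 = 1342 ≤ 3425 < 59291 = q_8, so the answer is 29767/1342.

29767/1342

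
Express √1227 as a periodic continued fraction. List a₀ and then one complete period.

[35; 35, 70]

a₀ = ⌊√1227⌋ = 35.
With m₀=0, d₀=1 and mₖ₊₁ = dₖaₖ − mₖ, dₖ₊₁ = (n − mₖ₊₁²)/dₖ, aₖ₊₁ = ⌊(a₀+mₖ₊₁)/dₖ₊₁⌋:
  k=1: m=35, d=2, a=35
  k=2: m=35, d=1, a=70
d=1 and a=2a₀=70 at k=2, so the next step gives (m, d) = (35, 2) again — its k=1 value — and the period has length 2.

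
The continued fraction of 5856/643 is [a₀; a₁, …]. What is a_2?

3

5856 = 9·643 + 69   →  a_0 = 9
643 = 9·69 + 22   →  a_1 = 9
69 = 3·22 + 3   →  a_2 = 3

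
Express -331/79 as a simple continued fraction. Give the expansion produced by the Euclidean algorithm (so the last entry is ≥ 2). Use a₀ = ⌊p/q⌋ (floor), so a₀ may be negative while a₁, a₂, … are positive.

-331 = -5*79 + 64
79 = 1*64 + 15
64 = 4*15 + 4
15 = 3*4 + 3
4 = 1*3 + 1
3 = 3*1 + 0  (stop)
So -331/79 = [-5; 1, 4, 3, 1, 3].

[-5; 1, 4, 3, 1, 3]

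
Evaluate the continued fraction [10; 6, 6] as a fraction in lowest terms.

376/37

Fold from the inside: start with 6/1.
  6 + 1/6 = 37/6
  10 + 6/37 = 376/37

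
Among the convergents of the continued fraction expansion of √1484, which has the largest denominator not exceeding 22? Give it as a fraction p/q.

809/21

√1484 = [38; 1, 1, 10, 1, 1, 76, …] (period length 6).
Convergents:
  p_0/q_0 = 38/1
  p_1/q_1 = 39/1
  p_2/q_2 = 77/2
  p_3/q_3 = 809/21
  p_4/q_4 = 886/23
q_3 = 21 ≤ 22 < 23 = q_4, so the answer is 809/21.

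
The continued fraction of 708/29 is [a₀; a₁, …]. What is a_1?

708 = 24·29 + 12   →  a_0 = 24
29 = 2·12 + 5   →  a_1 = 2

2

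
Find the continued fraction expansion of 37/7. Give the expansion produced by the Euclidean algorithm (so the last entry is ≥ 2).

37 = 5*7 + 2
7 = 3*2 + 1
2 = 2*1 + 0  (stop)
So 37/7 = [5; 3, 2].

[5; 3, 2]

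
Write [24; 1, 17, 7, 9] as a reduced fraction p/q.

Fold from the inside: start with 9/1.
  7 + 1/9 = 64/9
  17 + 9/64 = 1097/64
  1 + 64/1097 = 1161/1097
  24 + 1097/1161 = 28961/1161

28961/1161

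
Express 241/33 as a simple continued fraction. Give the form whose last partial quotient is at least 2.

[7; 3, 3, 3]

241 = 7·33 + 10
33 = 3·10 + 3
10 = 3·3 + 1
3 = 3·1 + 0  (stop)
So 241/33 = [7; 3, 3, 3].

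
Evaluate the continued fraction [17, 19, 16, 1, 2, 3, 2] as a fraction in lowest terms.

Fold from the inside: start with 2/1.
  3 + 1/2 = 7/2
  2 + 2/7 = 16/7
  1 + 7/16 = 23/16
  16 + 16/23 = 384/23
  19 + 23/384 = 7319/384
  17 + 384/7319 = 124807/7319

124807/7319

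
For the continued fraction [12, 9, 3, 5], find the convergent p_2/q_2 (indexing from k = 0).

339/28

Using pₖ = aₖpₖ₋₁ + pₖ₋₂, qₖ = aₖqₖ₋₁ + qₖ₋₂ (with p₋₁=1, p₋₂=0, q₋₁=0, q₋₂=1):
  k=0: a=12, p=12, q=1
  k=1: a=9, p=109, q=9
  k=2: a=3, p=339, q=28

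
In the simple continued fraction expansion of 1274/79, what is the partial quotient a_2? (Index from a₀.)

1274 = 16·79 + 10   →  a_0 = 16
79 = 7·10 + 9   →  a_1 = 7
10 = 1·9 + 1   →  a_2 = 1

1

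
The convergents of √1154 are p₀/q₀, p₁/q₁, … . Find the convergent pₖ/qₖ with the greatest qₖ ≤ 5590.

78506/2311

√1154 = [33; 1, 32, 1, 66, …] (period length 4).
Convergents:
  p_0/q_0 = 33/1
  p_1/q_1 = 34/1
  p_2/q_2 = 1121/33
  p_3/q_3 = 1155/34
  p_4/q_4 = 77351/2277
  p_5/q_5 = 78506/2311
  p_6/q_6 = 2589543/76229
q_5 = 2311 ≤ 5590 < 76229 = q_6, so the answer is 78506/2311.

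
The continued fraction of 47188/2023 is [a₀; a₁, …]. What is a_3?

47188 = 23·2023 + 659   →  a_0 = 23
2023 = 3·659 + 46   →  a_1 = 3
659 = 14·46 + 15   →  a_2 = 14
46 = 3·15 + 1   →  a_3 = 3

3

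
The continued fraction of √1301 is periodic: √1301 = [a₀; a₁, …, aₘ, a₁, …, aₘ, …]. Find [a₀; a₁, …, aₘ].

a₀ = ⌊√1301⌋ = 36.

[36; 14, 2, 2, 2, 2, 14, 72]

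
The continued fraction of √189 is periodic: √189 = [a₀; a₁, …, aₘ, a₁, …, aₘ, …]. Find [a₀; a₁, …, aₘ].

a₀ = ⌊√189⌋ = 13.

[13; 1, 2, 1, 26]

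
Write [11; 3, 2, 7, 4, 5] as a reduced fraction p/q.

Using pₖ = aₖpₖ₋₁ + pₖ₋₂ and qₖ = aₖqₖ₋₁ + qₖ₋₂:
  k=0: a=11, p=11, q=1
  k=1: a=3, p=34, q=3
  k=2: a=2, p=79, q=7
  k=3: a=7, p=587, q=52
  k=4: a=4, p=2427, q=215
  k=5: a=5, p=12722, q=1127

12722/1127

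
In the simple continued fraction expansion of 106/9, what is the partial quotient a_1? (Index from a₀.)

106 = 11·9 + 7   →  a_0 = 11
9 = 1·7 + 2   →  a_1 = 1

1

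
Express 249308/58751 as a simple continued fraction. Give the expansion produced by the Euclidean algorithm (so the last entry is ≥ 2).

249308 = 4*58751 + 14304
58751 = 4*14304 + 1535
14304 = 9*1535 + 489
1535 = 3*489 + 68
489 = 7*68 + 13
68 = 5*13 + 3
13 = 4*3 + 1
3 = 3*1 + 0  (stop)
So 249308/58751 = [4; 4, 9, 3, 7, 5, 4, 3].

[4; 4, 9, 3, 7, 5, 4, 3]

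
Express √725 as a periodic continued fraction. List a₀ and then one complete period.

[26; 1, 12, 2, 12, 1, 52]

a₀ = ⌊√725⌋ = 26.
With m₀=0, d₀=1 and mₖ₊₁ = dₖaₖ − mₖ, dₖ₊₁ = (n − mₖ₊₁²)/dₖ, aₖ₊₁ = ⌊(a₀+mₖ₊₁)/dₖ₊₁⌋:
  k=1: m=26, d=49, a=1
  k=2: m=23, d=4, a=12
  k=3: m=25, d=25, a=2
  k=4: m=25, d=4, a=12
  k=5: m=23, d=49, a=1
  k=6: m=26, d=1, a=52
d=1 and a=2a₀=52 at k=6, so the next step gives (m, d) = (26, 49) again — its k=1 value — and the period has length 6.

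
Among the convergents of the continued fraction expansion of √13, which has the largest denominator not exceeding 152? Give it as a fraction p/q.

393/109

√13 = [3; 1, 1, 1, 1, 6, …] (period length 5).
Convergents:
  p_0/q_0 = 3/1
  p_1/q_1 = 4/1
  p_2/q_2 = 7/2
  p_3/q_3 = 11/3
  p_4/q_4 = 18/5
  p_5/q_5 = 119/33
  p_6/q_6 = 137/38
  p_7/q_7 = 256/71
  p_8/q_8 = 393/109
  p_9/q_9 = 649/180
q_8 = 109 ≤ 152 < 180 = q_9, so the answer is 393/109.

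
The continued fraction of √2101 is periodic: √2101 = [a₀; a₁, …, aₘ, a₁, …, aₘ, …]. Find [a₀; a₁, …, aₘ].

a₀ = ⌊√2101⌋ = 45.
With m₀=0, d₀=1 and mₖ₊₁ = dₖaₖ − mₖ, dₖ₊₁ = (n − mₖ₊₁²)/dₖ, aₖ₊₁ = ⌊(a₀+mₖ₊₁)/dₖ₊₁⌋:
  k=1: m=45, d=76, a=1
  k=2: m=31, d=15, a=5
  k=3: m=44, d=11, a=8
  k=4: m=44, d=15, a=5
  k=5: m=31, d=76, a=1
  k=6: m=45, d=1, a=90
d=1 and a=2a₀=90 at k=6, so the next step gives (m, d) = (45, 76) again — its k=1 value — and the period has length 6.

[45; 1, 5, 8, 5, 1, 90]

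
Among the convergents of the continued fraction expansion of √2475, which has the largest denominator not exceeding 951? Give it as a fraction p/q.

19850/399

√2475 = [49; 1, 2, 1, 98, …] (period length 4).
Convergents:
  p_0/q_0 = 49/1
  p_1/q_1 = 50/1
  p_2/q_2 = 149/3
  p_3/q_3 = 199/4
  p_4/q_4 = 19651/395
  p_5/q_5 = 19850/399
  p_6/q_6 = 59351/1193
q_5 = 399 ≤ 951 < 1193 = q_6, so the answer is 19850/399.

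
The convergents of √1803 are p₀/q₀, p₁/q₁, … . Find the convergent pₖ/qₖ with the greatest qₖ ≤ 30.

552/13

√1803 = [42; 2, 6, 28, 6, 2, 84, …] (period length 6).
Convergents:
  p_0/q_0 = 42/1
  p_1/q_1 = 85/2
  p_2/q_2 = 552/13
  p_3/q_3 = 15541/366
q_2 = 13 ≤ 30 < 366 = q_3, so the answer is 552/13.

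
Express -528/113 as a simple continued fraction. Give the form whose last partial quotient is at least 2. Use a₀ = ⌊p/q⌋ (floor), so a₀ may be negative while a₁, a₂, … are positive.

[-5; 3, 18, 2]

-528 = -5*113 + 37
113 = 3*37 + 2
37 = 18*2 + 1
2 = 2*1 + 0  (stop)
So -528/113 = [-5; 3, 18, 2].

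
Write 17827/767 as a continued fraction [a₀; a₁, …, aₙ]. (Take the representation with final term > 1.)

17827 = 23×767 + 186
767 = 4×186 + 23
186 = 8×23 + 2
23 = 11×2 + 1
2 = 2×1 + 0  (stop)
So 17827/767 = [23; 4, 8, 11, 2].

[23; 4, 8, 11, 2]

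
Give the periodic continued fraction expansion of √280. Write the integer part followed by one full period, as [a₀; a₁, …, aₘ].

[16; 1, 2, 1, 2, 1, 32]

a₀ = ⌊√280⌋ = 16.
With m₀=0, d₀=1 and mₖ₊₁ = dₖaₖ − mₖ, dₖ₊₁ = (n − mₖ₊₁²)/dₖ, aₖ₊₁ = ⌊(a₀+mₖ₊₁)/dₖ₊₁⌋:
  k=1: m=16, d=24, a=1
  k=2: m=8, d=9, a=2
  k=3: m=10, d=20, a=1
  k=4: m=10, d=9, a=2
  k=5: m=8, d=24, a=1
  k=6: m=16, d=1, a=32
d=1 and a=2a₀=32 at k=6, so the next step gives (m, d) = (16, 24) again — its k=1 value — and the period has length 6.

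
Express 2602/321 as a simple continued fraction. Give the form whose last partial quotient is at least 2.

[8; 9, 2, 3, 1, 3]

2602 = 8×321 + 34
321 = 9×34 + 15
34 = 2×15 + 4
15 = 3×4 + 3
4 = 1×3 + 1
3 = 3×1 + 0  (stop)
So 2602/321 = [8; 9, 2, 3, 1, 3].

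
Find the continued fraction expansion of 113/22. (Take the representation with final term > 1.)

[5; 7, 3]

113 = 5*22 + 3
22 = 7*3 + 1
3 = 3*1 + 0  (stop)
So 113/22 = [5; 7, 3].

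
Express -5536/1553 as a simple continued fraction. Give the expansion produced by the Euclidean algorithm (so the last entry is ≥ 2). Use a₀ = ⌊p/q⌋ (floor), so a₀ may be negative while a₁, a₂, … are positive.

[-4; 2, 3, 2, 1, 3, 18]

-5536 = -4×1553 + 676
1553 = 2×676 + 201
676 = 3×201 + 73
201 = 2×73 + 55
73 = 1×55 + 18
55 = 3×18 + 1
18 = 18×1 + 0  (stop)
So -5536/1553 = [-4; 2, 3, 2, 1, 3, 18].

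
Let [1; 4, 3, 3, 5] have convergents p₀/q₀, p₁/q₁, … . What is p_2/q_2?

Using pₖ = aₖpₖ₋₁ + pₖ₋₂, qₖ = aₖqₖ₋₁ + qₖ₋₂ (with p₋₁=1, p₋₂=0, q₋₁=0, q₋₂=1):
  k=0: a=1, p=1, q=1
  k=1: a=4, p=5, q=4
  k=2: a=3, p=16, q=13

16/13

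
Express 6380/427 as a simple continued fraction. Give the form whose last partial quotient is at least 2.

6380 = 14*427 + 402
427 = 1*402 + 25
402 = 16*25 + 2
25 = 12*2 + 1
2 = 2*1 + 0  (stop)
So 6380/427 = [14; 1, 16, 12, 2].

[14; 1, 16, 12, 2]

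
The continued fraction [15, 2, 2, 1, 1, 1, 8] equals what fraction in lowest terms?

Using pₖ = aₖpₖ₋₁ + pₖ₋₂ and qₖ = aₖqₖ₋₁ + qₖ₋₂:
  k=0: a=15, p=15, q=1
  k=1: a=2, p=31, q=2
  k=2: a=2, p=77, q=5
  k=3: a=1, p=108, q=7
  k=4: a=1, p=185, q=12
  k=5: a=1, p=293, q=19
  k=6: a=8, p=2529, q=164

2529/164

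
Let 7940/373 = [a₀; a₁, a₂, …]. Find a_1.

7940 = 21·373 + 107   →  a_0 = 21
373 = 3·107 + 52   →  a_1 = 3

3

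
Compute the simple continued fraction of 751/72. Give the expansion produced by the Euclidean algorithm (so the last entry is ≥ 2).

751 = 10·72 + 31
72 = 2·31 + 10
31 = 3·10 + 1
10 = 10·1 + 0  (stop)
So 751/72 = [10; 2, 3, 10].

[10; 2, 3, 10]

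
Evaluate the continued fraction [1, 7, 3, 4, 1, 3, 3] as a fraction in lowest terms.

1654/1455

Using pₖ = aₖpₖ₋₁ + pₖ₋₂ and qₖ = aₖqₖ₋₁ + qₖ₋₂:
  k=0: a=1, p=1, q=1
  k=1: a=7, p=8, q=7
  k=2: a=3, p=25, q=22
  k=3: a=4, p=108, q=95
  k=4: a=1, p=133, q=117
  k=5: a=3, p=507, q=446
  k=6: a=3, p=1654, q=1455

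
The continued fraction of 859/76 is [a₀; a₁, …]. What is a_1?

3

859 = 11·76 + 23   →  a_0 = 11
76 = 3·23 + 7   →  a_1 = 3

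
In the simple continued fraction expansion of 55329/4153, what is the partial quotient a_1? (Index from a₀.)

55329 = 13·4153 + 1340   →  a_0 = 13
4153 = 3·1340 + 133   →  a_1 = 3

3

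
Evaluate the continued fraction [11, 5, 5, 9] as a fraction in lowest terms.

2675/239

Using pₖ = aₖpₖ₋₁ + pₖ₋₂ and qₖ = aₖqₖ₋₁ + qₖ₋₂:
  k=0: a=11, p=11, q=1
  k=1: a=5, p=56, q=5
  k=2: a=5, p=291, q=26
  k=3: a=9, p=2675, q=239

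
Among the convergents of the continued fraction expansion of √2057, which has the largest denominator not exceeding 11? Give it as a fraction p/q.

136/3

√2057 = [45; 2, 1, 4, 1, 2, 90, …] (period length 6).
Convergents:
  p_0/q_0 = 45/1
  p_1/q_1 = 91/2
  p_2/q_2 = 136/3
  p_3/q_3 = 635/14
q_2 = 3 ≤ 11 < 14 = q_3, so the answer is 136/3.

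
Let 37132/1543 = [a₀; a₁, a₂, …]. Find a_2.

2

37132 = 24·1543 + 100   →  a_0 = 24
1543 = 15·100 + 43   →  a_1 = 15
100 = 2·43 + 14   →  a_2 = 2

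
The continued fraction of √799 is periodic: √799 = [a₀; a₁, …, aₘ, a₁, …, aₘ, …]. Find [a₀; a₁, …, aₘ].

a₀ = ⌊√799⌋ = 28.
With m₀=0, d₀=1 and mₖ₊₁ = dₖaₖ − mₖ, dₖ₊₁ = (n − mₖ₊₁²)/dₖ, aₖ₊₁ = ⌊(a₀+mₖ₊₁)/dₖ₊₁⌋:
  k=1: m=28, d=15, a=3
  k=2: m=17, d=34, a=1
  k=3: m=17, d=15, a=3
  k=4: m=28, d=1, a=56
d=1 and a=2a₀=56 at k=4, so the next step gives (m, d) = (28, 15) again — its k=1 value — and the period has length 4.

[28; 3, 1, 3, 56]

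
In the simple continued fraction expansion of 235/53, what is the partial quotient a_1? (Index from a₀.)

2

235 = 4·53 + 23   →  a_0 = 4
53 = 2·23 + 7   →  a_1 = 2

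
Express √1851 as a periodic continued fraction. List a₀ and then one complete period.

[43; 43, 86]

a₀ = ⌊√1851⌋ = 43.
With m₀=0, d₀=1 and mₖ₊₁ = dₖaₖ − mₖ, dₖ₊₁ = (n − mₖ₊₁²)/dₖ, aₖ₊₁ = ⌊(a₀+mₖ₊₁)/dₖ₊₁⌋:
  k=1: m=43, d=2, a=43
  k=2: m=43, d=1, a=86
d=1 and a=2a₀=86 at k=2, so the next step gives (m, d) = (43, 2) again — its k=1 value — and the period has length 2.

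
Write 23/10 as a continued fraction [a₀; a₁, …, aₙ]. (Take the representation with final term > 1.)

23 = 2*10 + 3
10 = 3*3 + 1
3 = 3*1 + 0  (stop)
So 23/10 = [2; 3, 3].

[2; 3, 3]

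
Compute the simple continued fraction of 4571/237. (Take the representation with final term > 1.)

4571 = 19·237 + 68
237 = 3·68 + 33
68 = 2·33 + 2
33 = 16·2 + 1
2 = 2·1 + 0  (stop)
So 4571/237 = [19; 3, 2, 16, 2].

[19; 3, 2, 16, 2]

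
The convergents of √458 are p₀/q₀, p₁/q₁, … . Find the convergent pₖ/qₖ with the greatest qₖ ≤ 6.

√458 = [21; 2, 2, 42, …] (period length 3).
Convergents:
  p_0/q_0 = 21/1
  p_1/q_1 = 43/2
  p_2/q_2 = 107/5
  p_3/q_3 = 4537/212
q_2 = 5 ≤ 6 < 212 = q_3, so the answer is 107/5.

107/5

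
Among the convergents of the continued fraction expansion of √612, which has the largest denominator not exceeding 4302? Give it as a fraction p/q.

√612 = [24; 1, 2, 1, 4, 1, 2, 1, 48, …] (period length 8).
Convergents:
  p_0/q_0 = 24/1
  p_1/q_1 = 25/1
  p_2/q_2 = 74/3
  p_3/q_3 = 99/4
  p_4/q_4 = 470/19
  p_5/q_5 = 569/23
  p_6/q_6 = 1608/65
  p_7/q_7 = 2177/88
  p_8/q_8 = 106104/4289
  p_9/q_9 = 108281/4377
q_8 = 4289 ≤ 4302 < 4377 = q_9, so the answer is 106104/4289.

106104/4289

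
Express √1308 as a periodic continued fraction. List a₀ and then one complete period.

a₀ = ⌊√1308⌋ = 36.
With m₀=0, d₀=1 and mₖ₊₁ = dₖaₖ − mₖ, dₖ₊₁ = (n − mₖ₊₁²)/dₖ, aₖ₊₁ = ⌊(a₀+mₖ₊₁)/dₖ₊₁⌋:
  k=1: m=36, d=12, a=6
  k=2: m=36, d=1, a=72
d=1 and a=2a₀=72 at k=2, so the next step gives (m, d) = (36, 12) again — its k=1 value — and the period has length 2.

[36; 6, 72]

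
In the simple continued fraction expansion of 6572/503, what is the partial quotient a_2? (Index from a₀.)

6572 = 13·503 + 33   →  a_0 = 13
503 = 15·33 + 8   →  a_1 = 15
33 = 4·8 + 1   →  a_2 = 4

4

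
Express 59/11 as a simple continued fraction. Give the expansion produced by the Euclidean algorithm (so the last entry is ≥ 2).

59 = 5*11 + 4
11 = 2*4 + 3
4 = 1*3 + 1
3 = 3*1 + 0  (stop)
So 59/11 = [5; 2, 1, 3].

[5; 2, 1, 3]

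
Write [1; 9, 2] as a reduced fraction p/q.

Using pₖ = aₖpₖ₋₁ + pₖ₋₂ and qₖ = aₖqₖ₋₁ + qₖ₋₂:
  k=0: a=1, p=1, q=1
  k=1: a=9, p=10, q=9
  k=2: a=2, p=21, q=19

21/19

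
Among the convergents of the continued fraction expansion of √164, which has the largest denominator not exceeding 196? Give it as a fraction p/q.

2049/160

√164 = [12; 1, 4, 6, 4, 1, 24, …] (period length 6).
Convergents:
  p_0/q_0 = 12/1
  p_1/q_1 = 13/1
  p_2/q_2 = 64/5
  p_3/q_3 = 397/31
  p_4/q_4 = 1652/129
  p_5/q_5 = 2049/160
  p_6/q_6 = 50828/3969
q_5 = 160 ≤ 196 < 3969 = q_6, so the answer is 2049/160.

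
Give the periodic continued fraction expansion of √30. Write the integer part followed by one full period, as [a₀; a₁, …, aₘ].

[5; 2, 10]

a₀ = ⌊√30⌋ = 5.
With m₀=0, d₀=1 and mₖ₊₁ = dₖaₖ − mₖ, dₖ₊₁ = (n − mₖ₊₁²)/dₖ, aₖ₊₁ = ⌊(a₀+mₖ₊₁)/dₖ₊₁⌋:
  k=1: m=5, d=5, a=2
  k=2: m=5, d=1, a=10
d=1 and a=2a₀=10 at k=2, so the next step gives (m, d) = (5, 5) again — its k=1 value — and the period has length 2.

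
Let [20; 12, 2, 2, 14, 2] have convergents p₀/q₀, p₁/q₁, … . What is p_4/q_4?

17932/893

Using pₖ = aₖpₖ₋₁ + pₖ₋₂, qₖ = aₖqₖ₋₁ + qₖ₋₂ (with p₋₁=1, p₋₂=0, q₋₁=0, q₋₂=1):
  k=0: a=20, p=20, q=1
  k=1: a=12, p=241, q=12
  k=2: a=2, p=502, q=25
  k=3: a=2, p=1245, q=62
  k=4: a=14, p=17932, q=893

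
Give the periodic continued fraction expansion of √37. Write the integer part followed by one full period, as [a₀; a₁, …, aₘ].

a₀ = ⌊√37⌋ = 6.

[6; 12]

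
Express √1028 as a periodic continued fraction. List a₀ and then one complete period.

[32; 16, 64]

a₀ = ⌊√1028⌋ = 32.
With m₀=0, d₀=1 and mₖ₊₁ = dₖaₖ − mₖ, dₖ₊₁ = (n − mₖ₊₁²)/dₖ, aₖ₊₁ = ⌊(a₀+mₖ₊₁)/dₖ₊₁⌋:
  k=1: m=32, d=4, a=16
  k=2: m=32, d=1, a=64
d=1 and a=2a₀=64 at k=2, so the next step gives (m, d) = (32, 4) again — its k=1 value — and the period has length 2.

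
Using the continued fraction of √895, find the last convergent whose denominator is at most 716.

21151/707

√895 = [29; 1, 10, 1, 58, …] (period length 4).
Convergents:
  p_0/q_0 = 29/1
  p_1/q_1 = 30/1
  p_2/q_2 = 329/11
  p_3/q_3 = 359/12
  p_4/q_4 = 21151/707
  p_5/q_5 = 21510/719
q_4 = 707 ≤ 716 < 719 = q_5, so the answer is 21151/707.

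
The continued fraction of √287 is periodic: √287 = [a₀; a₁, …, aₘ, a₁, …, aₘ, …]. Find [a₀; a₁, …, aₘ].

[16; 1, 15, 1, 32]

a₀ = ⌊√287⌋ = 16.
With m₀=0, d₀=1 and mₖ₊₁ = dₖaₖ − mₖ, dₖ₊₁ = (n − mₖ₊₁²)/dₖ, aₖ₊₁ = ⌊(a₀+mₖ₊₁)/dₖ₊₁⌋:
  k=1: m=16, d=31, a=1
  k=2: m=15, d=2, a=15
  k=3: m=15, d=31, a=1
  k=4: m=16, d=1, a=32
d=1 and a=2a₀=32 at k=4, so the next step gives (m, d) = (16, 31) again — its k=1 value — and the period has length 4.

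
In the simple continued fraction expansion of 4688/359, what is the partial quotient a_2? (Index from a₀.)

10

4688 = 13·359 + 21   →  a_0 = 13
359 = 17·21 + 2   →  a_1 = 17
21 = 10·2 + 1   →  a_2 = 10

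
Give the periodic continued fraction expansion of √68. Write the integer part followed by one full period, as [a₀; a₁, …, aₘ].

a₀ = ⌊√68⌋ = 8.
With m₀=0, d₀=1 and mₖ₊₁ = dₖaₖ − mₖ, dₖ₊₁ = (n − mₖ₊₁²)/dₖ, aₖ₊₁ = ⌊(a₀+mₖ₊₁)/dₖ₊₁⌋:
  k=1: m=8, d=4, a=4
  k=2: m=8, d=1, a=16
d=1 and a=2a₀=16 at k=2, so the next step gives (m, d) = (8, 4) again — its k=1 value — and the period has length 2.

[8; 4, 16]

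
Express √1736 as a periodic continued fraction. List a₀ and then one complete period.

a₀ = ⌊√1736⌋ = 41.
With m₀=0, d₀=1 and mₖ₊₁ = dₖaₖ − mₖ, dₖ₊₁ = (n − mₖ₊₁²)/dₖ, aₖ₊₁ = ⌊(a₀+mₖ₊₁)/dₖ₊₁⌋:
  k=1: m=41, d=55, a=1
  k=2: m=14, d=28, a=1
  k=3: m=14, d=55, a=1
  k=4: m=41, d=1, a=82
d=1 and a=2a₀=82 at k=4, so the next step gives (m, d) = (41, 55) again — its k=1 value — and the period has length 4.

[41; 1, 1, 1, 82]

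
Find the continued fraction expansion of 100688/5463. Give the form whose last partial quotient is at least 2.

100688 = 18×5463 + 2354
5463 = 2×2354 + 755
2354 = 3×755 + 89
755 = 8×89 + 43
89 = 2×43 + 3
43 = 14×3 + 1
3 = 3×1 + 0  (stop)
So 100688/5463 = [18; 2, 3, 8, 2, 14, 3].

[18; 2, 3, 8, 2, 14, 3]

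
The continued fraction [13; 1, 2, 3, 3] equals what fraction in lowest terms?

452/33

Fold from the inside: start with 3/1.
  3 + 1/3 = 10/3
  2 + 3/10 = 23/10
  1 + 10/23 = 33/23
  13 + 23/33 = 452/33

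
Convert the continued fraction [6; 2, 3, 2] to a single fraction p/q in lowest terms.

103/16

Using pₖ = aₖpₖ₋₁ + pₖ₋₂ and qₖ = aₖqₖ₋₁ + qₖ₋₂:
  k=0: a=6, p=6, q=1
  k=1: a=2, p=13, q=2
  k=2: a=3, p=45, q=7
  k=3: a=2, p=103, q=16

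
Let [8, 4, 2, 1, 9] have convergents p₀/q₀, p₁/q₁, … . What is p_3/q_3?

Using pₖ = aₖpₖ₋₁ + pₖ₋₂, qₖ = aₖqₖ₋₁ + qₖ₋₂ (with p₋₁=1, p₋₂=0, q₋₁=0, q₋₂=1):
  k=0: a=8, p=8, q=1
  k=1: a=4, p=33, q=4
  k=2: a=2, p=74, q=9
  k=3: a=1, p=107, q=13

107/13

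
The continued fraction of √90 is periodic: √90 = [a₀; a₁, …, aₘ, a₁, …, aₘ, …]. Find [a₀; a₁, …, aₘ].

[9; 2, 18]

a₀ = ⌊√90⌋ = 9.
With m₀=0, d₀=1 and mₖ₊₁ = dₖaₖ − mₖ, dₖ₊₁ = (n − mₖ₊₁²)/dₖ, aₖ₊₁ = ⌊(a₀+mₖ₊₁)/dₖ₊₁⌋:
  k=1: m=9, d=9, a=2
  k=2: m=9, d=1, a=18
d=1 and a=2a₀=18 at k=2, so the next step gives (m, d) = (9, 9) again — its k=1 value — and the period has length 2.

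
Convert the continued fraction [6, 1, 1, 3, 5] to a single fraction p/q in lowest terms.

243/37

Fold from the inside: start with 5/1.
  3 + 1/5 = 16/5
  1 + 5/16 = 21/16
  1 + 16/21 = 37/21
  6 + 21/37 = 243/37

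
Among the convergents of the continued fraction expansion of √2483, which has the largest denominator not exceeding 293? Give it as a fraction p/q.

√2483 = [49; 1, 4, 1, 6, 1, 4, 1, 98, …] (period length 8).
Convergents:
  p_0/q_0 = 49/1
  p_1/q_1 = 50/1
  p_2/q_2 = 249/5
  p_3/q_3 = 299/6
  p_4/q_4 = 2043/41
  p_5/q_5 = 2342/47
  p_6/q_6 = 11411/229
  p_7/q_7 = 13753/276
  p_8/q_8 = 1359205/27277
q_7 = 276 ≤ 293 < 27277 = q_8, so the answer is 13753/276.

13753/276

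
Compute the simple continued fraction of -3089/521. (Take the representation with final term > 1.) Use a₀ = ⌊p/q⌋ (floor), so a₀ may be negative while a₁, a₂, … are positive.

[-6; 14, 12, 3]

-3089 = -6*521 + 37
521 = 14*37 + 3
37 = 12*3 + 1
3 = 3*1 + 0  (stop)
So -3089/521 = [-6; 14, 12, 3].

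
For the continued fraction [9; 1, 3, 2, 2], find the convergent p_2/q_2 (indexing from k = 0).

39/4

Using pₖ = aₖpₖ₋₁ + pₖ₋₂, qₖ = aₖqₖ₋₁ + qₖ₋₂ (with p₋₁=1, p₋₂=0, q₋₁=0, q₋₂=1):
  k=0: a=9, p=9, q=1
  k=1: a=1, p=10, q=1
  k=2: a=3, p=39, q=4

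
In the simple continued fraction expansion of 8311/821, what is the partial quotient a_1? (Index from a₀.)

8

8311 = 10·821 + 101   →  a_0 = 10
821 = 8·101 + 13   →  a_1 = 8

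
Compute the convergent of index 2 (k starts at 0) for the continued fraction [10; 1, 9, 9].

Using pₖ = aₖpₖ₋₁ + pₖ₋₂, qₖ = aₖqₖ₋₁ + qₖ₋₂ (with p₋₁=1, p₋₂=0, q₋₁=0, q₋₂=1):
  k=0: a=10, p=10, q=1
  k=1: a=1, p=11, q=1
  k=2: a=9, p=109, q=10

109/10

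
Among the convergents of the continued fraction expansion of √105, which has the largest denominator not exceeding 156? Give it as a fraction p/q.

√105 = [10; 4, 20, …] (period length 2).
Convergents:
  p_0/q_0 = 10/1
  p_1/q_1 = 41/4
  p_2/q_2 = 830/81
  p_3/q_3 = 3361/328
q_2 = 81 ≤ 156 < 328 = q_3, so the answer is 830/81.

830/81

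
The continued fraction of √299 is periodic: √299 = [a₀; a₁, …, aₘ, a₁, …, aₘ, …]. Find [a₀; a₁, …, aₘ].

a₀ = ⌊√299⌋ = 17.
With m₀=0, d₀=1 and mₖ₊₁ = dₖaₖ − mₖ, dₖ₊₁ = (n − mₖ₊₁²)/dₖ, aₖ₊₁ = ⌊(a₀+mₖ₊₁)/dₖ₊₁⌋:
  k=1: m=17, d=10, a=3
  k=2: m=13, d=13, a=2
  k=3: m=13, d=10, a=3
  k=4: m=17, d=1, a=34
d=1 and a=2a₀=34 at k=4, so the next step gives (m, d) = (17, 10) again — its k=1 value — and the period has length 4.

[17; 3, 2, 3, 34]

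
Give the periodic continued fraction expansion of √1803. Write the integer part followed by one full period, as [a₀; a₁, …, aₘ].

a₀ = ⌊√1803⌋ = 42.
With m₀=0, d₀=1 and mₖ₊₁ = dₖaₖ − mₖ, dₖ₊₁ = (n − mₖ₊₁²)/dₖ, aₖ₊₁ = ⌊(a₀+mₖ₊₁)/dₖ₊₁⌋:
  k=1: m=42, d=39, a=2
  k=2: m=36, d=13, a=6
  k=3: m=42, d=3, a=28
  k=4: m=42, d=13, a=6
  k=5: m=36, d=39, a=2
  k=6: m=42, d=1, a=84
d=1 and a=2a₀=84 at k=6, so the next step gives (m, d) = (42, 39) again — its k=1 value — and the period has length 6.

[42; 2, 6, 28, 6, 2, 84]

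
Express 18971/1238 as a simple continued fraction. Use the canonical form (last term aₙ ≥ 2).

[15; 3, 11, 2, 5, 3]

18971 = 15×1238 + 401
1238 = 3×401 + 35
401 = 11×35 + 16
35 = 2×16 + 3
16 = 5×3 + 1
3 = 3×1 + 0  (stop)
So 18971/1238 = [15; 3, 11, 2, 5, 3].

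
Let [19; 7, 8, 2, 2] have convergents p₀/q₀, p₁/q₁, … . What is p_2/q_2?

1091/57

Using pₖ = aₖpₖ₋₁ + pₖ₋₂, qₖ = aₖqₖ₋₁ + qₖ₋₂ (with p₋₁=1, p₋₂=0, q₋₁=0, q₋₂=1):
  k=0: a=19, p=19, q=1
  k=1: a=7, p=134, q=7
  k=2: a=8, p=1091, q=57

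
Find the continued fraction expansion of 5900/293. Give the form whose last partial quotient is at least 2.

[20; 7, 3, 13]

5900 = 20×293 + 40
293 = 7×40 + 13
40 = 3×13 + 1
13 = 13×1 + 0  (stop)
So 5900/293 = [20; 7, 3, 13].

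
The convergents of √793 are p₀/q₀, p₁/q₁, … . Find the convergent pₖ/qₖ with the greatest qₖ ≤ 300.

4393/156

√793 = [28; 6, 4, 6, 56, …] (period length 4).
Convergents:
  p_0/q_0 = 28/1
  p_1/q_1 = 169/6
  p_2/q_2 = 704/25
  p_3/q_3 = 4393/156
  p_4/q_4 = 246712/8761
q_3 = 156 ≤ 300 < 8761 = q_4, so the answer is 4393/156.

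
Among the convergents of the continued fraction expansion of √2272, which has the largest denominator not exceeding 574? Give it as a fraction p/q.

27217/571

√2272 = [47; 1, 1, 1, 94, …] (period length 4).
Convergents:
  p_0/q_0 = 47/1
  p_1/q_1 = 48/1
  p_2/q_2 = 95/2
  p_3/q_3 = 143/3
  p_4/q_4 = 13537/284
  p_5/q_5 = 13680/287
  p_6/q_6 = 27217/571
  p_7/q_7 = 40897/858
q_6 = 571 ≤ 574 < 858 = q_7, so the answer is 27217/571.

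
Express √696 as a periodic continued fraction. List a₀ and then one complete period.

a₀ = ⌊√696⌋ = 26.
With m₀=0, d₀=1 and mₖ₊₁ = dₖaₖ − mₖ, dₖ₊₁ = (n − mₖ₊₁²)/dₖ, aₖ₊₁ = ⌊(a₀+mₖ₊₁)/dₖ₊₁⌋:
  k=1: m=26, d=20, a=2
  k=2: m=14, d=25, a=1
  k=3: m=11, d=23, a=1
  k=4: m=12, d=24, a=1
  k=5: m=12, d=23, a=1
  k=6: m=11, d=25, a=1
  k=7: m=14, d=20, a=2
  k=8: m=26, d=1, a=52
d=1 and a=2a₀=52 at k=8, so the next step gives (m, d) = (26, 20) again — its k=1 value — and the period has length 8.

[26; 2, 1, 1, 1, 1, 1, 2, 52]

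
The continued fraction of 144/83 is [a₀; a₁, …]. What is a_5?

2

144 = 1·83 + 61   →  a_0 = 1
83 = 1·61 + 22   →  a_1 = 1
61 = 2·22 + 17   →  a_2 = 2
22 = 1·17 + 5   →  a_3 = 1
17 = 3·5 + 2   →  a_4 = 3
5 = 2·2 + 1   →  a_5 = 2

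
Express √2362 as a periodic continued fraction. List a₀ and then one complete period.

[48; 1, 1, 1, 1, 96]

a₀ = ⌊√2362⌋ = 48.
With m₀=0, d₀=1 and mₖ₊₁ = dₖaₖ − mₖ, dₖ₊₁ = (n − mₖ₊₁²)/dₖ, aₖ₊₁ = ⌊(a₀+mₖ₊₁)/dₖ₊₁⌋:
  k=1: m=48, d=58, a=1
  k=2: m=10, d=39, a=1
  k=3: m=29, d=39, a=1
  k=4: m=10, d=58, a=1
  k=5: m=48, d=1, a=96
d=1 and a=2a₀=96 at k=5, so the next step gives (m, d) = (48, 58) again — its k=1 value — and the period has length 5.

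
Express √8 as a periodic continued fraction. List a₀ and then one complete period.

[2; 1, 4]

a₀ = ⌊√8⌋ = 2.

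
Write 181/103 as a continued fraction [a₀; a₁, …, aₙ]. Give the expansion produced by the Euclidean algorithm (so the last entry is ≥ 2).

[1; 1, 3, 8, 3]

181 = 1*103 + 78
103 = 1*78 + 25
78 = 3*25 + 3
25 = 8*3 + 1
3 = 3*1 + 0  (stop)
So 181/103 = [1; 1, 3, 8, 3].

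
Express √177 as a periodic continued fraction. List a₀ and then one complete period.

[13; 3, 3, 2, 8, 2, 3, 3, 26]

a₀ = ⌊√177⌋ = 13.
With m₀=0, d₀=1 and mₖ₊₁ = dₖaₖ − mₖ, dₖ₊₁ = (n − mₖ₊₁²)/dₖ, aₖ₊₁ = ⌊(a₀+mₖ₊₁)/dₖ₊₁⌋:
  k=1: m=13, d=8, a=3
  k=2: m=11, d=7, a=3
  k=3: m=10, d=11, a=2
  k=4: m=12, d=3, a=8
  k=5: m=12, d=11, a=2
  k=6: m=10, d=7, a=3
  k=7: m=11, d=8, a=3
  k=8: m=13, d=1, a=26
d=1 and a=2a₀=26 at k=8, so the next step gives (m, d) = (13, 8) again — its k=1 value — and the period has length 8.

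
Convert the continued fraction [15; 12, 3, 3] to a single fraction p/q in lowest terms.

1855/123

Using pₖ = aₖpₖ₋₁ + pₖ₋₂ and qₖ = aₖqₖ₋₁ + qₖ₋₂:
  k=0: a=15, p=15, q=1
  k=1: a=12, p=181, q=12
  k=2: a=3, p=558, q=37
  k=3: a=3, p=1855, q=123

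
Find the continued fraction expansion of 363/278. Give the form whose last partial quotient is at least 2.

363 = 1·278 + 85
278 = 3·85 + 23
85 = 3·23 + 16
23 = 1·16 + 7
16 = 2·7 + 2
7 = 3·2 + 1
2 = 2·1 + 0  (stop)
So 363/278 = [1; 3, 3, 1, 2, 3, 2].

[1; 3, 3, 1, 2, 3, 2]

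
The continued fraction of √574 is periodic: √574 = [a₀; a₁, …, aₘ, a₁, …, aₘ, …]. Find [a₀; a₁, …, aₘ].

a₀ = ⌊√574⌋ = 23.
With m₀=0, d₀=1 and mₖ₊₁ = dₖaₖ − mₖ, dₖ₊₁ = (n − mₖ₊₁²)/dₖ, aₖ₊₁ = ⌊(a₀+mₖ₊₁)/dₖ₊₁⌋:
  k=1: m=23, d=45, a=1
  k=2: m=22, d=2, a=22
  k=3: m=22, d=45, a=1
  k=4: m=23, d=1, a=46
d=1 and a=2a₀=46 at k=4, so the next step gives (m, d) = (23, 45) again — its k=1 value — and the period has length 4.

[23; 1, 22, 1, 46]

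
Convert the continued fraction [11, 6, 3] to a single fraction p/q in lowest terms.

Using pₖ = aₖpₖ₋₁ + pₖ₋₂ and qₖ = aₖqₖ₋₁ + qₖ₋₂:
  k=0: a=11, p=11, q=1
  k=1: a=6, p=67, q=6
  k=2: a=3, p=212, q=19

212/19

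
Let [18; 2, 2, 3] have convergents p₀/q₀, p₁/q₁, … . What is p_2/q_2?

Using pₖ = aₖpₖ₋₁ + pₖ₋₂, qₖ = aₖqₖ₋₁ + qₖ₋₂ (with p₋₁=1, p₋₂=0, q₋₁=0, q₋₂=1):
  k=0: a=18, p=18, q=1
  k=1: a=2, p=37, q=2
  k=2: a=2, p=92, q=5

92/5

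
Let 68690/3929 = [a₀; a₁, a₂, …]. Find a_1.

68690 = 17·3929 + 1897   →  a_0 = 17
3929 = 2·1897 + 135   →  a_1 = 2

2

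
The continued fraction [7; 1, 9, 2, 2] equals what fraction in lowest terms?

411/52

Fold from the inside: start with 2/1.
  2 + 1/2 = 5/2
  9 + 2/5 = 47/5
  1 + 5/47 = 52/47
  7 + 47/52 = 411/52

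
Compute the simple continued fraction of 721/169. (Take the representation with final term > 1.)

[4; 3, 1, 3, 11]

721 = 4*169 + 45
169 = 3*45 + 34
45 = 1*34 + 11
34 = 3*11 + 1
11 = 11*1 + 0  (stop)
So 721/169 = [4; 3, 1, 3, 11].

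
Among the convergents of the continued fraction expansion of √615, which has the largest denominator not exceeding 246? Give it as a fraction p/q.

6051/244

√615 = [24; 1, 3, 1, 48, …] (period length 4).
Convergents:
  p_0/q_0 = 24/1
  p_1/q_1 = 25/1
  p_2/q_2 = 99/4
  p_3/q_3 = 124/5
  p_4/q_4 = 6051/244
  p_5/q_5 = 6175/249
q_4 = 244 ≤ 246 < 249 = q_5, so the answer is 6051/244.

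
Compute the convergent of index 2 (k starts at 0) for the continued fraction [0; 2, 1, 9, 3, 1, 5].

Using pₖ = aₖpₖ₋₁ + pₖ₋₂, qₖ = aₖqₖ₋₁ + qₖ₋₂ (with p₋₁=1, p₋₂=0, q₋₁=0, q₋₂=1):
  k=0: a=0, p=0, q=1
  k=1: a=2, p=1, q=2
  k=2: a=1, p=1, q=3

1/3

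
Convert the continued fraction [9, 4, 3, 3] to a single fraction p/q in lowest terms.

Fold from the inside: start with 3/1.
  3 + 1/3 = 10/3
  4 + 3/10 = 43/10
  9 + 10/43 = 397/43

397/43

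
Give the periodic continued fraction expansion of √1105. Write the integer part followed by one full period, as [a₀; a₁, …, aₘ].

[33; 4, 7, 7, 4, 66]

a₀ = ⌊√1105⌋ = 33.
With m₀=0, d₀=1 and mₖ₊₁ = dₖaₖ − mₖ, dₖ₊₁ = (n − mₖ₊₁²)/dₖ, aₖ₊₁ = ⌊(a₀+mₖ₊₁)/dₖ₊₁⌋:
  k=1: m=33, d=16, a=4
  k=2: m=31, d=9, a=7
  k=3: m=32, d=9, a=7
  k=4: m=31, d=16, a=4
  k=5: m=33, d=1, a=66
d=1 and a=2a₀=66 at k=5, so the next step gives (m, d) = (33, 16) again — its k=1 value — and the period has length 5.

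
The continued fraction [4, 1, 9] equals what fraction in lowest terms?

Fold from the inside: start with 9/1.
  1 + 1/9 = 10/9
  4 + 9/10 = 49/10

49/10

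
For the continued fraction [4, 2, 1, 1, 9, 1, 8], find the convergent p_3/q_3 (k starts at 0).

22/5

Using pₖ = aₖpₖ₋₁ + pₖ₋₂, qₖ = aₖqₖ₋₁ + qₖ₋₂ (with p₋₁=1, p₋₂=0, q₋₁=0, q₋₂=1):
  k=0: a=4, p=4, q=1
  k=1: a=2, p=9, q=2
  k=2: a=1, p=13, q=3
  k=3: a=1, p=22, q=5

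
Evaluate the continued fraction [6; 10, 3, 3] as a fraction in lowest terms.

628/103

Using pₖ = aₖpₖ₋₁ + pₖ₋₂ and qₖ = aₖqₖ₋₁ + qₖ₋₂:
  k=0: a=6, p=6, q=1
  k=1: a=10, p=61, q=10
  k=2: a=3, p=189, q=31
  k=3: a=3, p=628, q=103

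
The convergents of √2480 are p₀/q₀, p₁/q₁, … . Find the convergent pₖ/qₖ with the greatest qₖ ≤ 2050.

99151/1991

√2480 = [49; 1, 3, 1, 98, …] (period length 4).
Convergents:
  p_0/q_0 = 49/1
  p_1/q_1 = 50/1
  p_2/q_2 = 199/4
  p_3/q_3 = 249/5
  p_4/q_4 = 24601/494
  p_5/q_5 = 24850/499
  p_6/q_6 = 99151/1991
  p_7/q_7 = 124001/2490
q_6 = 1991 ≤ 2050 < 2490 = q_7, so the answer is 99151/1991.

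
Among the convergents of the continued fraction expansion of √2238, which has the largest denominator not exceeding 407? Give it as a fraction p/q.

√2238 = [47; 3, 3, 1, 30, 1, 3, 3, 94, …] (period length 8).
Convergents:
  p_0/q_0 = 47/1
  p_1/q_1 = 142/3
  p_2/q_2 = 473/10
  p_3/q_3 = 615/13
  p_4/q_4 = 18923/400
  p_5/q_5 = 19538/413
q_4 = 400 ≤ 407 < 413 = q_5, so the answer is 18923/400.

18923/400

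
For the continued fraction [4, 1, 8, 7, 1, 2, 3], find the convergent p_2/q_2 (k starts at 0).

Using pₖ = aₖpₖ₋₁ + pₖ₋₂, qₖ = aₖqₖ₋₁ + qₖ₋₂ (with p₋₁=1, p₋₂=0, q₋₁=0, q₋₂=1):
  k=0: a=4, p=4, q=1
  k=1: a=1, p=5, q=1
  k=2: a=8, p=44, q=9

44/9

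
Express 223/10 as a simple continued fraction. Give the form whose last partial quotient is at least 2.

[22; 3, 3]

223 = 22×10 + 3
10 = 3×3 + 1
3 = 3×1 + 0  (stop)
So 223/10 = [22; 3, 3].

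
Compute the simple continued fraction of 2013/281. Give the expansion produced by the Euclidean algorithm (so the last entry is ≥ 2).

2013 = 7×281 + 46
281 = 6×46 + 5
46 = 9×5 + 1
5 = 5×1 + 0  (stop)
So 2013/281 = [7; 6, 9, 5].

[7; 6, 9, 5]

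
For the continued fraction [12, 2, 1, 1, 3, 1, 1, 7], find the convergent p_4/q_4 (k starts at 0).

223/18

Using pₖ = aₖpₖ₋₁ + pₖ₋₂, qₖ = aₖqₖ₋₁ + qₖ₋₂ (with p₋₁=1, p₋₂=0, q₋₁=0, q₋₂=1):
  k=0: a=12, p=12, q=1
  k=1: a=2, p=25, q=2
  k=2: a=1, p=37, q=3
  k=3: a=1, p=62, q=5
  k=4: a=3, p=223, q=18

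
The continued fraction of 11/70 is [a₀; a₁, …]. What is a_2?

11 = 0·70 + 11   →  a_0 = 0
70 = 6·11 + 4   →  a_1 = 6
11 = 2·4 + 3   →  a_2 = 2

2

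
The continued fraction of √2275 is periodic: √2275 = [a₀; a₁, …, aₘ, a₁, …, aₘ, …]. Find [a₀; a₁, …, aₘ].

a₀ = ⌊√2275⌋ = 47.

[47; 1, 2, 3, 2, 1, 94]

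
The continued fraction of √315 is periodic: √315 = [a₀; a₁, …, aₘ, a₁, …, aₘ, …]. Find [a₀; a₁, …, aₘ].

[17; 1, 2, 1, 34]

a₀ = ⌊√315⌋ = 17.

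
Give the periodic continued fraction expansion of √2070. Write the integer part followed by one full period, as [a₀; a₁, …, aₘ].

a₀ = ⌊√2070⌋ = 45.

[45; 2, 90]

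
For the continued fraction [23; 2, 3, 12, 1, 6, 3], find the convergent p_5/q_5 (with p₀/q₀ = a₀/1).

Using pₖ = aₖpₖ₋₁ + pₖ₋₂, qₖ = aₖqₖ₋₁ + qₖ₋₂ (with p₋₁=1, p₋₂=0, q₋₁=0, q₋₂=1):
  k=0: a=23, p=23, q=1
  k=1: a=2, p=47, q=2
  k=2: a=3, p=164, q=7
  k=3: a=12, p=2015, q=86
  k=4: a=1, p=2179, q=93
  k=5: a=6, p=15089, q=644

15089/644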